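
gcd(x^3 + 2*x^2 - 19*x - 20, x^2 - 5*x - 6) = x + 1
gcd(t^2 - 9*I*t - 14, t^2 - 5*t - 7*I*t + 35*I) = t - 7*I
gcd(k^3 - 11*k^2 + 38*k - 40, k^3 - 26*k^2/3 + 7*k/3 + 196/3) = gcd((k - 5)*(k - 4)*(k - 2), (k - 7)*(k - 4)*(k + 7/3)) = k - 4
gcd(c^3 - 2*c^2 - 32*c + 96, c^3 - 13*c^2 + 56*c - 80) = c^2 - 8*c + 16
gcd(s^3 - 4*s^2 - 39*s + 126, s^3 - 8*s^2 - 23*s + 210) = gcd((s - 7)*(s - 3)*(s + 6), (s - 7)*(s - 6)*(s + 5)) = s - 7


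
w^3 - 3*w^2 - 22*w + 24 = (w - 6)*(w - 1)*(w + 4)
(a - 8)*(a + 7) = a^2 - a - 56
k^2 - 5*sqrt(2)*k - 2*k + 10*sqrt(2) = (k - 2)*(k - 5*sqrt(2))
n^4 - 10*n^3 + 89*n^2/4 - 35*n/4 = n*(n - 7)*(n - 5/2)*(n - 1/2)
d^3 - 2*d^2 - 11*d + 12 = (d - 4)*(d - 1)*(d + 3)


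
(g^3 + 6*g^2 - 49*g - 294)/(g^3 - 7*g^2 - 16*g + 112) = (g^2 + 13*g + 42)/(g^2 - 16)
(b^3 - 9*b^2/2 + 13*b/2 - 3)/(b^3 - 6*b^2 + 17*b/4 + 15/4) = 2*(b^2 - 3*b + 2)/(2*b^2 - 9*b - 5)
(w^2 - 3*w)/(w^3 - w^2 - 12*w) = (3 - w)/(-w^2 + w + 12)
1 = 1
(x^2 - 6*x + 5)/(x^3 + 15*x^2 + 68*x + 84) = (x^2 - 6*x + 5)/(x^3 + 15*x^2 + 68*x + 84)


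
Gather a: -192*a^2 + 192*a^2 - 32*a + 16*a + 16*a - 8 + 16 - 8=0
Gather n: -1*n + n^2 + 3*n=n^2 + 2*n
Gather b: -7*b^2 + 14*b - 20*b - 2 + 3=-7*b^2 - 6*b + 1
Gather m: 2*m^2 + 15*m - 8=2*m^2 + 15*m - 8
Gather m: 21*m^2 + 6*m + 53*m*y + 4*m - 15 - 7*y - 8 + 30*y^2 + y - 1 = 21*m^2 + m*(53*y + 10) + 30*y^2 - 6*y - 24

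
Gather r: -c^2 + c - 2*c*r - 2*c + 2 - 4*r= -c^2 - c + r*(-2*c - 4) + 2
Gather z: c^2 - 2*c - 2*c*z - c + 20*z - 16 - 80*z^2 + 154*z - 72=c^2 - 3*c - 80*z^2 + z*(174 - 2*c) - 88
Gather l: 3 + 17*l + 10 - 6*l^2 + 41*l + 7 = -6*l^2 + 58*l + 20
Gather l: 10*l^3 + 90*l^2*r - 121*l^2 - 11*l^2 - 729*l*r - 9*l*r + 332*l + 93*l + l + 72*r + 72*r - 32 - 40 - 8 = 10*l^3 + l^2*(90*r - 132) + l*(426 - 738*r) + 144*r - 80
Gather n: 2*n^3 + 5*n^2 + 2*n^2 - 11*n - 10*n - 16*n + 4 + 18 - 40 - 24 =2*n^3 + 7*n^2 - 37*n - 42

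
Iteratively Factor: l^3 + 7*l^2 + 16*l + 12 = (l + 3)*(l^2 + 4*l + 4) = (l + 2)*(l + 3)*(l + 2)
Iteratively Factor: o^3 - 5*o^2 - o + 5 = (o + 1)*(o^2 - 6*o + 5) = (o - 1)*(o + 1)*(o - 5)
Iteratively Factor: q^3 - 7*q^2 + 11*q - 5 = (q - 1)*(q^2 - 6*q + 5) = (q - 5)*(q - 1)*(q - 1)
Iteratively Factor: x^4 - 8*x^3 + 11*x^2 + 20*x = (x - 5)*(x^3 - 3*x^2 - 4*x) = (x - 5)*(x - 4)*(x^2 + x) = x*(x - 5)*(x - 4)*(x + 1)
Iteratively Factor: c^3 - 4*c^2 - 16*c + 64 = (c - 4)*(c^2 - 16) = (c - 4)*(c + 4)*(c - 4)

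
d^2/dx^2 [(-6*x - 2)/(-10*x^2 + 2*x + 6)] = 2*((-45*x - 2)*(-5*x^2 + x + 3) - (3*x + 1)*(10*x - 1)^2)/(-5*x^2 + x + 3)^3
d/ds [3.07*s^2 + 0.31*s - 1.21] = 6.14*s + 0.31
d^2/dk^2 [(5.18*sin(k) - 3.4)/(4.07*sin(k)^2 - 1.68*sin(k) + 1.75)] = (-85.8061820000001*sin(k)^5 + 189.863872*sin(k)^4 + 323.236144*sin(k)^3 - 440.423*sin(k)^2 - 87.74801*sin(k) + 59.69908)/(67.419143*sin(k)^6 - 83.487096*sin(k)^5 + 121.427229*sin(k)^4 - 76.536432*sin(k)^3 + 52.210725*sin(k)^2 - 15.435*sin(k) + 5.359375)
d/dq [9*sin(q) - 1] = 9*cos(q)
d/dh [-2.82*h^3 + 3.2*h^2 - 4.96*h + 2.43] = -8.46*h^2 + 6.4*h - 4.96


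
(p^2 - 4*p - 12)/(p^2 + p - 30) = (p^2 - 4*p - 12)/(p^2 + p - 30)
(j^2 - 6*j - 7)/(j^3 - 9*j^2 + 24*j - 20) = (j^2 - 6*j - 7)/(j^3 - 9*j^2 + 24*j - 20)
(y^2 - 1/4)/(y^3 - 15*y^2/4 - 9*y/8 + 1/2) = 2*(2*y - 1)/(4*y^2 - 17*y + 4)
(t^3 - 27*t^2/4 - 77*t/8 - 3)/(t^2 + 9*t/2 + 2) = (t^2 - 29*t/4 - 6)/(t + 4)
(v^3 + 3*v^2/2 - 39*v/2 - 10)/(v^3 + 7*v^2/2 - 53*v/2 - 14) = (v + 5)/(v + 7)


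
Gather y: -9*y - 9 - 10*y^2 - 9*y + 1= -10*y^2 - 18*y - 8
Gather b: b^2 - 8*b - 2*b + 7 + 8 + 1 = b^2 - 10*b + 16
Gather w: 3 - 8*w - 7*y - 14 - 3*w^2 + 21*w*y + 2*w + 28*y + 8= -3*w^2 + w*(21*y - 6) + 21*y - 3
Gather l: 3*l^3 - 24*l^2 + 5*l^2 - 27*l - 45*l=3*l^3 - 19*l^2 - 72*l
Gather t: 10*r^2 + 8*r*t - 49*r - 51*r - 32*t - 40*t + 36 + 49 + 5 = 10*r^2 - 100*r + t*(8*r - 72) + 90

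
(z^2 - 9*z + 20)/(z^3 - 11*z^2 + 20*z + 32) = (z - 5)/(z^2 - 7*z - 8)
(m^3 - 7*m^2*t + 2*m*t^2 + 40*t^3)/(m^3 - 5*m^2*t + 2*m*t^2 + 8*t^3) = (-m^2 + 3*m*t + 10*t^2)/(-m^2 + m*t + 2*t^2)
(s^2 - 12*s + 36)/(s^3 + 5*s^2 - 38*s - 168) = (s - 6)/(s^2 + 11*s + 28)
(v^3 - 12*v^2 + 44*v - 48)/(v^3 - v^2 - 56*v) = (-v^3 + 12*v^2 - 44*v + 48)/(v*(-v^2 + v + 56))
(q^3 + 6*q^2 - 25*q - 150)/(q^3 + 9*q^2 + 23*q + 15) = (q^2 + q - 30)/(q^2 + 4*q + 3)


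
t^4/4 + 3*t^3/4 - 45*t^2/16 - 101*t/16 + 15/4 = (t/4 + 1)*(t - 3)*(t - 1/2)*(t + 5/2)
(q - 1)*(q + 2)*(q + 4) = q^3 + 5*q^2 + 2*q - 8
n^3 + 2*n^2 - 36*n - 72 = (n - 6)*(n + 2)*(n + 6)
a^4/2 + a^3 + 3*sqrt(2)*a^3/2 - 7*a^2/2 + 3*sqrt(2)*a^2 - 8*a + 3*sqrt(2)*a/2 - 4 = (a/2 + 1/2)*(a + 1)*(a - sqrt(2))*(a + 4*sqrt(2))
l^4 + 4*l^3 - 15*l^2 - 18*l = l*(l - 3)*(l + 1)*(l + 6)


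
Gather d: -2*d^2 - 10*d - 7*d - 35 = -2*d^2 - 17*d - 35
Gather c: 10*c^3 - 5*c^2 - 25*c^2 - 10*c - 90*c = 10*c^3 - 30*c^2 - 100*c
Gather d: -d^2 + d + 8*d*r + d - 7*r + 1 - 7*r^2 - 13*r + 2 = -d^2 + d*(8*r + 2) - 7*r^2 - 20*r + 3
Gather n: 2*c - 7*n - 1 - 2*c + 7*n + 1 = 0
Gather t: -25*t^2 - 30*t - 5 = -25*t^2 - 30*t - 5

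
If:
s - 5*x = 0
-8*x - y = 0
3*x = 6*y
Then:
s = 0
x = 0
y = 0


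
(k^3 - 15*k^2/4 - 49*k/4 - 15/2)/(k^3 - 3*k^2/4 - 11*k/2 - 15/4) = (k - 6)/(k - 3)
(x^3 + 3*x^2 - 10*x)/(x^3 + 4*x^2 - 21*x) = (x^2 + 3*x - 10)/(x^2 + 4*x - 21)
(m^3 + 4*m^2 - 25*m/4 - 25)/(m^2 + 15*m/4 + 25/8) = 2*(2*m^2 + 3*m - 20)/(4*m + 5)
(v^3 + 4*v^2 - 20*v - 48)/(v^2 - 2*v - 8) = v + 6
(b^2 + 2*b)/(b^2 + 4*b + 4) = b/(b + 2)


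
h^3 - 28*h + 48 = (h - 4)*(h - 2)*(h + 6)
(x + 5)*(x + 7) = x^2 + 12*x + 35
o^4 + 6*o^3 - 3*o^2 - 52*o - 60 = (o - 3)*(o + 2)^2*(o + 5)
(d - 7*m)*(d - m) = d^2 - 8*d*m + 7*m^2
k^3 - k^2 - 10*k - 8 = (k - 4)*(k + 1)*(k + 2)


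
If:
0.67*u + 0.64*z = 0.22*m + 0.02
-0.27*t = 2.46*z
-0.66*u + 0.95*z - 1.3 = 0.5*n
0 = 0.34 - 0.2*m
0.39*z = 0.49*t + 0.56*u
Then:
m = 1.70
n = -3.18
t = -0.56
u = 0.53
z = 0.06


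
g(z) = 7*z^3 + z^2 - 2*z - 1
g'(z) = 21*z^2 + 2*z - 2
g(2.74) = 145.02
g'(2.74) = 161.14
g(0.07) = -1.13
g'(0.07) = -1.76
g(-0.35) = -0.48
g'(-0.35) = -0.13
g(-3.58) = -302.20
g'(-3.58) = 259.98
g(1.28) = 12.76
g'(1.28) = 34.97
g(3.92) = 428.18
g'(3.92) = 328.53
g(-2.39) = -86.07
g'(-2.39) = 113.17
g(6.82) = 2252.37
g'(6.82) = 988.40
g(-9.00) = -5005.00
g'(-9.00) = 1681.00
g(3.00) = 191.00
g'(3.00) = 193.00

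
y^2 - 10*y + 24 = (y - 6)*(y - 4)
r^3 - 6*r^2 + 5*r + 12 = (r - 4)*(r - 3)*(r + 1)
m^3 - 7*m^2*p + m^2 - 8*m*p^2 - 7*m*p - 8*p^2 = (m + 1)*(m - 8*p)*(m + p)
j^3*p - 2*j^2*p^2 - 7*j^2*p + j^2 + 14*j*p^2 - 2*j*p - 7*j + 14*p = (j - 7)*(j - 2*p)*(j*p + 1)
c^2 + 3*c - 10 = (c - 2)*(c + 5)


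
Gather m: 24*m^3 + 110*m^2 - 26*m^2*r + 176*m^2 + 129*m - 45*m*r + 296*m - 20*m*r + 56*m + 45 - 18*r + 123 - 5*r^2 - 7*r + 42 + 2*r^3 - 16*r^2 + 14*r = 24*m^3 + m^2*(286 - 26*r) + m*(481 - 65*r) + 2*r^3 - 21*r^2 - 11*r + 210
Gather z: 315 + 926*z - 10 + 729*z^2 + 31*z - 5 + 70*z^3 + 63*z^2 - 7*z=70*z^3 + 792*z^2 + 950*z + 300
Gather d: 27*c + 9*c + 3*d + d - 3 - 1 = 36*c + 4*d - 4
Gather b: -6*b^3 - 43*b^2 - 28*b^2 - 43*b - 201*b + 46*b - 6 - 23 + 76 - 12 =-6*b^3 - 71*b^2 - 198*b + 35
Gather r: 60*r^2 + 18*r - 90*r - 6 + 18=60*r^2 - 72*r + 12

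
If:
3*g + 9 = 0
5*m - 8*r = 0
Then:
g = -3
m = 8*r/5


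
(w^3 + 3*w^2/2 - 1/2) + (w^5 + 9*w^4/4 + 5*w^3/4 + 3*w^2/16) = w^5 + 9*w^4/4 + 9*w^3/4 + 27*w^2/16 - 1/2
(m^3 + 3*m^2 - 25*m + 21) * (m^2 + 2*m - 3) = m^5 + 5*m^4 - 22*m^3 - 38*m^2 + 117*m - 63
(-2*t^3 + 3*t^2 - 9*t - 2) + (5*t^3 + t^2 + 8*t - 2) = 3*t^3 + 4*t^2 - t - 4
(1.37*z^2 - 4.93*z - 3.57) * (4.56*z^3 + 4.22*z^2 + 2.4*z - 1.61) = 6.2472*z^5 - 16.6994*z^4 - 33.7958*z^3 - 29.1031*z^2 - 0.630699999999999*z + 5.7477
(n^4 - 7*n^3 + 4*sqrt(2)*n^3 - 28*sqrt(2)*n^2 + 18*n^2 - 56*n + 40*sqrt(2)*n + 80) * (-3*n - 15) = -3*n^5 - 12*sqrt(2)*n^4 + 6*n^4 + 24*sqrt(2)*n^3 + 51*n^3 - 102*n^2 + 300*sqrt(2)*n^2 - 600*sqrt(2)*n + 600*n - 1200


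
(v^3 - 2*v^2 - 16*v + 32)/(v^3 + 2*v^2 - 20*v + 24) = (v^2 - 16)/(v^2 + 4*v - 12)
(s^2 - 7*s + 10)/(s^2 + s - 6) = (s - 5)/(s + 3)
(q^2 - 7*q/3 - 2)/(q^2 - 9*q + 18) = (q + 2/3)/(q - 6)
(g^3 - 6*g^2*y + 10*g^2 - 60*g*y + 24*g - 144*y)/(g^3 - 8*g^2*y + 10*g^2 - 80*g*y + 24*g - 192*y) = (-g + 6*y)/(-g + 8*y)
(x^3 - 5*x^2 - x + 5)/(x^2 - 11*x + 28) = (x^3 - 5*x^2 - x + 5)/(x^2 - 11*x + 28)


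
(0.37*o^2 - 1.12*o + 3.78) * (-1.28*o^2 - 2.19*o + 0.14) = -0.4736*o^4 + 0.6233*o^3 - 2.3338*o^2 - 8.435*o + 0.5292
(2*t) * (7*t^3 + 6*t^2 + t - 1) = 14*t^4 + 12*t^3 + 2*t^2 - 2*t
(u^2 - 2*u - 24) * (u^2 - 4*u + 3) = u^4 - 6*u^3 - 13*u^2 + 90*u - 72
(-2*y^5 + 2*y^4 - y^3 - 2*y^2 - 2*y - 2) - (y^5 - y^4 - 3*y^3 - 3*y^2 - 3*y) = -3*y^5 + 3*y^4 + 2*y^3 + y^2 + y - 2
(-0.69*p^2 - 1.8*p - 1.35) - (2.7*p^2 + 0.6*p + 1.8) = -3.39*p^2 - 2.4*p - 3.15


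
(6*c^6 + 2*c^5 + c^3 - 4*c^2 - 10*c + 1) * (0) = 0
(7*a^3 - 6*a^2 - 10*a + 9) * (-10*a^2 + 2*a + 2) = -70*a^5 + 74*a^4 + 102*a^3 - 122*a^2 - 2*a + 18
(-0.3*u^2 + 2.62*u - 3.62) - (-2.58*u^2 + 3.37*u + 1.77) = 2.28*u^2 - 0.75*u - 5.39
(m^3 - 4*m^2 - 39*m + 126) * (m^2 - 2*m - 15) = m^5 - 6*m^4 - 46*m^3 + 264*m^2 + 333*m - 1890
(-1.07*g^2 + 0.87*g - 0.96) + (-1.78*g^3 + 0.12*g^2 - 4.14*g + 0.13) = -1.78*g^3 - 0.95*g^2 - 3.27*g - 0.83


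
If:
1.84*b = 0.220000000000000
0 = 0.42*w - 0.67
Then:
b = 0.12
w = 1.60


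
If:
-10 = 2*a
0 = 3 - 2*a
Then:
No Solution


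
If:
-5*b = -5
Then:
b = 1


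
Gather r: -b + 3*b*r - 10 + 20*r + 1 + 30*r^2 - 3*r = -b + 30*r^2 + r*(3*b + 17) - 9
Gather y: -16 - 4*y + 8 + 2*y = -2*y - 8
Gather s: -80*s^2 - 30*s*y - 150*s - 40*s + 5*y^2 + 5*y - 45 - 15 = -80*s^2 + s*(-30*y - 190) + 5*y^2 + 5*y - 60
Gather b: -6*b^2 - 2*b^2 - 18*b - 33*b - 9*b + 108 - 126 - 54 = -8*b^2 - 60*b - 72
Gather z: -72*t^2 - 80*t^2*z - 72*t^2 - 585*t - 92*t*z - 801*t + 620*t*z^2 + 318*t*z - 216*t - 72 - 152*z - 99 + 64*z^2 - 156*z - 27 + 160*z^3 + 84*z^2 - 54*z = -144*t^2 - 1602*t + 160*z^3 + z^2*(620*t + 148) + z*(-80*t^2 + 226*t - 362) - 198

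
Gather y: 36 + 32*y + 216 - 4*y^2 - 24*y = -4*y^2 + 8*y + 252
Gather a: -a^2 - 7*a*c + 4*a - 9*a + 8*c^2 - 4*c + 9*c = -a^2 + a*(-7*c - 5) + 8*c^2 + 5*c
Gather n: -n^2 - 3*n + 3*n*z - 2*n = -n^2 + n*(3*z - 5)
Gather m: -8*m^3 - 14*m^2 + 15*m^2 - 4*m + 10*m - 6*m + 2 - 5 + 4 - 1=-8*m^3 + m^2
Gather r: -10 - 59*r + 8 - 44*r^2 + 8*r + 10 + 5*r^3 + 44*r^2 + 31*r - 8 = 5*r^3 - 20*r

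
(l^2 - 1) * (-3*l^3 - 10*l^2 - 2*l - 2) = -3*l^5 - 10*l^4 + l^3 + 8*l^2 + 2*l + 2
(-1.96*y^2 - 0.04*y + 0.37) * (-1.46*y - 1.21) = 2.8616*y^3 + 2.43*y^2 - 0.4918*y - 0.4477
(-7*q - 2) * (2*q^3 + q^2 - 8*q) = -14*q^4 - 11*q^3 + 54*q^2 + 16*q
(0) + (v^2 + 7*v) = v^2 + 7*v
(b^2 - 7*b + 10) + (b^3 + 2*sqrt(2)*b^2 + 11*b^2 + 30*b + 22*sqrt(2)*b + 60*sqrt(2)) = b^3 + 2*sqrt(2)*b^2 + 12*b^2 + 23*b + 22*sqrt(2)*b + 10 + 60*sqrt(2)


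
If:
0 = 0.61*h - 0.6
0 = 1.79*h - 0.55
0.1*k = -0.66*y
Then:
No Solution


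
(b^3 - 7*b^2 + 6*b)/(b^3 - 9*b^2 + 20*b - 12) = b/(b - 2)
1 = 1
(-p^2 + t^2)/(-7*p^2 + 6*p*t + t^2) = (p + t)/(7*p + t)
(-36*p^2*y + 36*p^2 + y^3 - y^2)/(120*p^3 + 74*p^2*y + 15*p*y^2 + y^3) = (-6*p*y + 6*p + y^2 - y)/(20*p^2 + 9*p*y + y^2)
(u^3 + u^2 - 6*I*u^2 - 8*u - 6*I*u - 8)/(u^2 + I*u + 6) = (u^2 + u*(1 - 4*I) - 4*I)/(u + 3*I)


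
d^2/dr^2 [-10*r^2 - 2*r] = -20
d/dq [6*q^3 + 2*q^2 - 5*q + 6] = 18*q^2 + 4*q - 5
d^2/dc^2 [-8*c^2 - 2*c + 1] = -16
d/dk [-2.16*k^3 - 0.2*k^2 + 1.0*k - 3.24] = -6.48*k^2 - 0.4*k + 1.0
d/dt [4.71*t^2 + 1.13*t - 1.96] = 9.42*t + 1.13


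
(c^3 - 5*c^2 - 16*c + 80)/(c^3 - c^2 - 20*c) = (c - 4)/c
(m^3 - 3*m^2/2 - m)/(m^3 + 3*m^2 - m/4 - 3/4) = 2*m*(m - 2)/(2*m^2 + 5*m - 3)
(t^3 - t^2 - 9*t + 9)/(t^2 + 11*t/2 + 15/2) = 2*(t^2 - 4*t + 3)/(2*t + 5)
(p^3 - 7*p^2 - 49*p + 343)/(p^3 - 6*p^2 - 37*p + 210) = (p^2 - 49)/(p^2 + p - 30)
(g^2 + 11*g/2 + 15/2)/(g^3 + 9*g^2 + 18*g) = (g + 5/2)/(g*(g + 6))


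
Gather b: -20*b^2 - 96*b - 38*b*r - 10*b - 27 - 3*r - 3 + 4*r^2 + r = -20*b^2 + b*(-38*r - 106) + 4*r^2 - 2*r - 30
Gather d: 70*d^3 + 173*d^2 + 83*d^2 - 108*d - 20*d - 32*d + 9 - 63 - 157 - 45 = 70*d^3 + 256*d^2 - 160*d - 256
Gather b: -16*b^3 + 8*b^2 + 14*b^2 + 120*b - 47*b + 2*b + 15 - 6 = -16*b^3 + 22*b^2 + 75*b + 9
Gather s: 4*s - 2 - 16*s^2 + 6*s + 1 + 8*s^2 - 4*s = -8*s^2 + 6*s - 1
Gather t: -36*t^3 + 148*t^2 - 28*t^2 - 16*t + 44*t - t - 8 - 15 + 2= -36*t^3 + 120*t^2 + 27*t - 21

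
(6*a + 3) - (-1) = 6*a + 4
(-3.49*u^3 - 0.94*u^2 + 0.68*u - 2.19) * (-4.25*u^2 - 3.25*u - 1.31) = 14.8325*u^5 + 15.3375*u^4 + 4.7369*u^3 + 8.3289*u^2 + 6.2267*u + 2.8689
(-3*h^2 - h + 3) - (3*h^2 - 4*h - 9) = -6*h^2 + 3*h + 12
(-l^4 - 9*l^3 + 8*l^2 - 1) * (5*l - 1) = -5*l^5 - 44*l^4 + 49*l^3 - 8*l^2 - 5*l + 1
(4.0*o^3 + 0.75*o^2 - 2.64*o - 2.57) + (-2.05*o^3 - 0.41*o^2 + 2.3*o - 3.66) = 1.95*o^3 + 0.34*o^2 - 0.34*o - 6.23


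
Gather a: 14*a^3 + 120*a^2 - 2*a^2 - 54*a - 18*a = 14*a^3 + 118*a^2 - 72*a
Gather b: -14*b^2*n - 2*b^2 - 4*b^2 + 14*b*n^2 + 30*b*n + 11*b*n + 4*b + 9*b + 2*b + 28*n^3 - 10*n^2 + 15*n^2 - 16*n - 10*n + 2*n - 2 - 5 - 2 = b^2*(-14*n - 6) + b*(14*n^2 + 41*n + 15) + 28*n^3 + 5*n^2 - 24*n - 9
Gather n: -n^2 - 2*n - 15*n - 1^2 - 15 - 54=-n^2 - 17*n - 70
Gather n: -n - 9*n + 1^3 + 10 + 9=20 - 10*n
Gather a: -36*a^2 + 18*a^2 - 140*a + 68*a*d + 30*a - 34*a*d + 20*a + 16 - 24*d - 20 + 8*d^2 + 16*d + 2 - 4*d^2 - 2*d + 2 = -18*a^2 + a*(34*d - 90) + 4*d^2 - 10*d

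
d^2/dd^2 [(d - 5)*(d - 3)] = 2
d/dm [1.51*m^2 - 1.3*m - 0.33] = 3.02*m - 1.3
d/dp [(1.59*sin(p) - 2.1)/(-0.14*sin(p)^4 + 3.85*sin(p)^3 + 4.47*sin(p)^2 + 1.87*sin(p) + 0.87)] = (0.6678*sin(p)^4 - 13.419*sin(p)^3 + 17.1477*sin(p)^2 + 18.774*sin(p) + 5.3103)*cos(p)/(0.0196*sin(p)^8 - 1.078*sin(p)^7 + 13.5709*sin(p)^6 + 33.8954*sin(p)^5 + 34.1363*sin(p)^4 + 23.4168*sin(p)^3 + 11.2747*sin(p)^2 + 3.2538*sin(p) + 0.7569)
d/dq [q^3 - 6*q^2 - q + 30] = 3*q^2 - 12*q - 1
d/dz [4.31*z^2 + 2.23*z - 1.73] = 8.62*z + 2.23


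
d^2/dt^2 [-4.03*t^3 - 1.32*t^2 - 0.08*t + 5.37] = -24.18*t - 2.64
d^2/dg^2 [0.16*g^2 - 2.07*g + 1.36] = 0.320000000000000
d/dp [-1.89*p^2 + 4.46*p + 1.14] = 4.46 - 3.78*p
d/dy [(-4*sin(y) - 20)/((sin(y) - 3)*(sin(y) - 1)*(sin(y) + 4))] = 4*(2*sin(y)^3 + 15*sin(y)^2 - 77)*cos(y)/((sin(y) - 3)^2*(sin(y) - 1)^2*(sin(y) + 4)^2)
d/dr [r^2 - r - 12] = 2*r - 1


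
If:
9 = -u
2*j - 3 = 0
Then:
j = 3/2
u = -9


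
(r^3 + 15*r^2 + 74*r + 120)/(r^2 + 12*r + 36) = (r^2 + 9*r + 20)/(r + 6)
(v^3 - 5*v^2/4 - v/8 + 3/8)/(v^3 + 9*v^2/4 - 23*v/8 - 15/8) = (4*v^2 - 7*v + 3)/(4*v^2 + 7*v - 15)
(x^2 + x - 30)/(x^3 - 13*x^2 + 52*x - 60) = (x + 6)/(x^2 - 8*x + 12)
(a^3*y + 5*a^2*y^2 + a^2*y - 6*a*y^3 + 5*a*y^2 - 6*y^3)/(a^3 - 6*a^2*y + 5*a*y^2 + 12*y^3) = y*(a^3 + 5*a^2*y + a^2 - 6*a*y^2 + 5*a*y - 6*y^2)/(a^3 - 6*a^2*y + 5*a*y^2 + 12*y^3)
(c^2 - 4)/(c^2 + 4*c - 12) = (c + 2)/(c + 6)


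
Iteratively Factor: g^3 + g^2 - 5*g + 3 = (g + 3)*(g^2 - 2*g + 1) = (g - 1)*(g + 3)*(g - 1)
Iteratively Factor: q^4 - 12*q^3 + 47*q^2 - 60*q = (q)*(q^3 - 12*q^2 + 47*q - 60) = q*(q - 3)*(q^2 - 9*q + 20) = q*(q - 5)*(q - 3)*(q - 4)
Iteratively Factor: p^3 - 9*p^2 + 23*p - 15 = (p - 5)*(p^2 - 4*p + 3) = (p - 5)*(p - 1)*(p - 3)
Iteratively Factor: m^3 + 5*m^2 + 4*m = (m + 1)*(m^2 + 4*m) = m*(m + 1)*(m + 4)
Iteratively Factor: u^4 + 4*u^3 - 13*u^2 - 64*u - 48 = (u + 4)*(u^3 - 13*u - 12) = (u + 3)*(u + 4)*(u^2 - 3*u - 4) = (u + 1)*(u + 3)*(u + 4)*(u - 4)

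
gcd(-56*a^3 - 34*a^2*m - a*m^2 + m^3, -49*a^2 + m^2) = 7*a - m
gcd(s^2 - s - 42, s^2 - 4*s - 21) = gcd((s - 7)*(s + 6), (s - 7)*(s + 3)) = s - 7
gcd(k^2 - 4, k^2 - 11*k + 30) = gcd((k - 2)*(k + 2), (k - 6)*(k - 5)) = 1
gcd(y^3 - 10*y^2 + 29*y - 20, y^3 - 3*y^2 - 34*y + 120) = y^2 - 9*y + 20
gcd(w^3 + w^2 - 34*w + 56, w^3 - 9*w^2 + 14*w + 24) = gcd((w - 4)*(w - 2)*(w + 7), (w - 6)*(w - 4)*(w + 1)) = w - 4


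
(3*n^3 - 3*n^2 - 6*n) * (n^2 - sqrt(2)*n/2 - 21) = 3*n^5 - 3*n^4 - 3*sqrt(2)*n^4/2 - 69*n^3 + 3*sqrt(2)*n^3/2 + 3*sqrt(2)*n^2 + 63*n^2 + 126*n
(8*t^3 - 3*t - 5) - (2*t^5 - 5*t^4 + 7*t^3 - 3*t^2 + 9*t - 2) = -2*t^5 + 5*t^4 + t^3 + 3*t^2 - 12*t - 3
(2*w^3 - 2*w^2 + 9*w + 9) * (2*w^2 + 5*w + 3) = 4*w^5 + 6*w^4 + 14*w^3 + 57*w^2 + 72*w + 27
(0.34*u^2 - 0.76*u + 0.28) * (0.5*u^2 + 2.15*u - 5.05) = 0.17*u^4 + 0.351*u^3 - 3.211*u^2 + 4.44*u - 1.414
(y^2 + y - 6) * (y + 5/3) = y^3 + 8*y^2/3 - 13*y/3 - 10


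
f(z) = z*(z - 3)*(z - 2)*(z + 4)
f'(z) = z*(z - 3)*(z - 2) + z*(z - 3)*(z + 4) + z*(z - 2)*(z + 4) + (z - 3)*(z - 2)*(z + 4) = 4*z^3 - 3*z^2 - 28*z + 24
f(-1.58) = -62.69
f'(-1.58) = 44.97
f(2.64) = -4.04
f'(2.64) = 2.77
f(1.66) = 4.28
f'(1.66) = -12.45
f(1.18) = 9.12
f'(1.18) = -6.65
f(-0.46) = -13.86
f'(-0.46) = 35.86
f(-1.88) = -75.46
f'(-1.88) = 39.46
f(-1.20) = -45.16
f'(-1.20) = 46.37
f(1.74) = 3.27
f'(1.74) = -12.73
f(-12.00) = 20160.00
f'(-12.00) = -6984.00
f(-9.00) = 5940.00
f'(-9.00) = -2883.00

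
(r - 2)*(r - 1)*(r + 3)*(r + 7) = r^4 + 7*r^3 - 7*r^2 - 43*r + 42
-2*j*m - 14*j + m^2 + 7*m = (-2*j + m)*(m + 7)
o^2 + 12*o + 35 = (o + 5)*(o + 7)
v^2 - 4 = (v - 2)*(v + 2)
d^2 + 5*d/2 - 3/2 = (d - 1/2)*(d + 3)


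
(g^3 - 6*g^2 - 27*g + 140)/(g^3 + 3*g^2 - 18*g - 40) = (g - 7)/(g + 2)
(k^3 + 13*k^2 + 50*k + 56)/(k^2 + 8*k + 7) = (k^2 + 6*k + 8)/(k + 1)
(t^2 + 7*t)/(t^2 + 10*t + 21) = t/(t + 3)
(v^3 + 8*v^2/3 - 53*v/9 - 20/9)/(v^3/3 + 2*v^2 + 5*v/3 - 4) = (9*v^2 - 12*v - 5)/(3*(v^2 + 2*v - 3))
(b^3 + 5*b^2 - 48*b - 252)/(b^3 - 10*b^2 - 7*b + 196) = (b^2 + 12*b + 36)/(b^2 - 3*b - 28)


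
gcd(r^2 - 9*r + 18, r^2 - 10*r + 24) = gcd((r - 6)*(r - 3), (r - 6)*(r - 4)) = r - 6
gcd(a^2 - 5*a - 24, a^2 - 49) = 1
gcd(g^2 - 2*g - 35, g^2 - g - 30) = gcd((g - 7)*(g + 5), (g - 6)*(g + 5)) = g + 5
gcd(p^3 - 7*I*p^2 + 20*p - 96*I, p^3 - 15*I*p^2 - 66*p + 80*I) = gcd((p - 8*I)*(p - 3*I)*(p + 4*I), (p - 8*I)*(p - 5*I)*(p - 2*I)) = p - 8*I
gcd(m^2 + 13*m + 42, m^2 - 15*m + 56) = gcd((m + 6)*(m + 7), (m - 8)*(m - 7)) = 1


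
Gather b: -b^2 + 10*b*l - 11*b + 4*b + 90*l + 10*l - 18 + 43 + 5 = -b^2 + b*(10*l - 7) + 100*l + 30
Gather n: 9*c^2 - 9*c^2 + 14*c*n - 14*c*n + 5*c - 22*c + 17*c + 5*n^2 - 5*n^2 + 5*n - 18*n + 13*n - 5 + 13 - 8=0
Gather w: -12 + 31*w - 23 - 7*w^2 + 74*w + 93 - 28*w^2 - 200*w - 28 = -35*w^2 - 95*w + 30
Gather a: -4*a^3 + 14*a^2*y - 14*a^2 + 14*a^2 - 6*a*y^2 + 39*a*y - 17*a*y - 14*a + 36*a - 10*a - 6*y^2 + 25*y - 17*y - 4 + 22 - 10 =-4*a^3 + 14*a^2*y + a*(-6*y^2 + 22*y + 12) - 6*y^2 + 8*y + 8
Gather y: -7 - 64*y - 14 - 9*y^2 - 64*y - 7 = -9*y^2 - 128*y - 28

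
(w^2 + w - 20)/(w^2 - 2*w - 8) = (w + 5)/(w + 2)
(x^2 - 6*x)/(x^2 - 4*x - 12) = x/(x + 2)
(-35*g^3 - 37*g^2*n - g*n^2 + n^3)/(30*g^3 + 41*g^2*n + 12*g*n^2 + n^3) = (-7*g + n)/(6*g + n)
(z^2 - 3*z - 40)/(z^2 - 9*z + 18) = (z^2 - 3*z - 40)/(z^2 - 9*z + 18)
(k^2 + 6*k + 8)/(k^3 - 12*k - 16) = (k + 4)/(k^2 - 2*k - 8)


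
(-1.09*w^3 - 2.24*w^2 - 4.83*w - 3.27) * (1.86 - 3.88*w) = 4.2292*w^4 + 6.6638*w^3 + 14.574*w^2 + 3.7038*w - 6.0822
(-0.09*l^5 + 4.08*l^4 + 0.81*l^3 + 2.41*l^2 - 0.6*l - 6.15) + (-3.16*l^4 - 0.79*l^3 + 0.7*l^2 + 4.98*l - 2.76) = -0.09*l^5 + 0.92*l^4 + 0.02*l^3 + 3.11*l^2 + 4.38*l - 8.91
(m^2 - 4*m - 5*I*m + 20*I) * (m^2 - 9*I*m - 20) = m^4 - 4*m^3 - 14*I*m^3 - 65*m^2 + 56*I*m^2 + 260*m + 100*I*m - 400*I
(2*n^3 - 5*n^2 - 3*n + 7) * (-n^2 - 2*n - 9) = -2*n^5 + n^4 - 5*n^3 + 44*n^2 + 13*n - 63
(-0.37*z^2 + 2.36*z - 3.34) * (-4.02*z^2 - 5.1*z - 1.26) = 1.4874*z^4 - 7.6002*z^3 + 1.857*z^2 + 14.0604*z + 4.2084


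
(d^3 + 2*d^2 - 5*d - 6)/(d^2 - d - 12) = (d^2 - d - 2)/(d - 4)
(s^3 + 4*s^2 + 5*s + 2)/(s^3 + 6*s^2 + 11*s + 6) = (s + 1)/(s + 3)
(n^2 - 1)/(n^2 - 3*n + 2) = (n + 1)/(n - 2)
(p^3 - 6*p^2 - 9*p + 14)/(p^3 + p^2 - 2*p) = (p - 7)/p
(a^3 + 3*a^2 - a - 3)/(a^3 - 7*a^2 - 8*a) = (a^2 + 2*a - 3)/(a*(a - 8))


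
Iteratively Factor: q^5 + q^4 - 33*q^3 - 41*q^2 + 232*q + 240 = (q + 4)*(q^4 - 3*q^3 - 21*q^2 + 43*q + 60) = (q + 1)*(q + 4)*(q^3 - 4*q^2 - 17*q + 60) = (q + 1)*(q + 4)^2*(q^2 - 8*q + 15) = (q - 3)*(q + 1)*(q + 4)^2*(q - 5)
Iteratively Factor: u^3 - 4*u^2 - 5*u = (u + 1)*(u^2 - 5*u) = (u - 5)*(u + 1)*(u)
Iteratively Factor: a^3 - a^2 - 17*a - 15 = (a + 1)*(a^2 - 2*a - 15) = (a - 5)*(a + 1)*(a + 3)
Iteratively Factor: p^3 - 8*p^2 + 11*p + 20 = (p - 4)*(p^2 - 4*p - 5) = (p - 5)*(p - 4)*(p + 1)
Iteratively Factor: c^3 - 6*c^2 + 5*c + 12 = (c - 3)*(c^2 - 3*c - 4) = (c - 4)*(c - 3)*(c + 1)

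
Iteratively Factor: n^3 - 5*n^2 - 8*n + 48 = (n - 4)*(n^2 - n - 12) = (n - 4)^2*(n + 3)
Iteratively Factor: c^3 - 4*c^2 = (c)*(c^2 - 4*c) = c*(c - 4)*(c)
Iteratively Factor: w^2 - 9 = (w + 3)*(w - 3)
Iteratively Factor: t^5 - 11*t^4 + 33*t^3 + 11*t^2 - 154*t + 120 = (t - 3)*(t^4 - 8*t^3 + 9*t^2 + 38*t - 40) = (t - 4)*(t - 3)*(t^3 - 4*t^2 - 7*t + 10) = (t - 4)*(t - 3)*(t + 2)*(t^2 - 6*t + 5) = (t - 4)*(t - 3)*(t - 1)*(t + 2)*(t - 5)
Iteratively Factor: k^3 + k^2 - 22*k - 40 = (k + 4)*(k^2 - 3*k - 10) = (k + 2)*(k + 4)*(k - 5)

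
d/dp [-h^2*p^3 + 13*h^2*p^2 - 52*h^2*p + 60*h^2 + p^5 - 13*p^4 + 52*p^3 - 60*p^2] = -3*h^2*p^2 + 26*h^2*p - 52*h^2 + 5*p^4 - 52*p^3 + 156*p^2 - 120*p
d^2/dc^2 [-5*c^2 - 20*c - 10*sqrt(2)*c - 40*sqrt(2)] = -10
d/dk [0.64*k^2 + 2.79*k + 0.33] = 1.28*k + 2.79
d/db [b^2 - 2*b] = 2*b - 2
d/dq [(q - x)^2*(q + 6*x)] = (q - x)*(3*q + 11*x)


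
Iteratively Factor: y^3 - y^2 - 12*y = (y)*(y^2 - y - 12) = y*(y - 4)*(y + 3)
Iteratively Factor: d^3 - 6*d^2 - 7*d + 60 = (d - 4)*(d^2 - 2*d - 15) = (d - 5)*(d - 4)*(d + 3)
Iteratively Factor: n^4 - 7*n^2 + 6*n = (n + 3)*(n^3 - 3*n^2 + 2*n) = n*(n + 3)*(n^2 - 3*n + 2) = n*(n - 1)*(n + 3)*(n - 2)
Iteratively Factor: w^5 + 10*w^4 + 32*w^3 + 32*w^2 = (w)*(w^4 + 10*w^3 + 32*w^2 + 32*w) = w^2*(w^3 + 10*w^2 + 32*w + 32) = w^2*(w + 2)*(w^2 + 8*w + 16) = w^2*(w + 2)*(w + 4)*(w + 4)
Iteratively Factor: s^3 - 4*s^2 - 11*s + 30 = (s - 2)*(s^2 - 2*s - 15) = (s - 2)*(s + 3)*(s - 5)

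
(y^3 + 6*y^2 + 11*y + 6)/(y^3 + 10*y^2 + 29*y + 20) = (y^2 + 5*y + 6)/(y^2 + 9*y + 20)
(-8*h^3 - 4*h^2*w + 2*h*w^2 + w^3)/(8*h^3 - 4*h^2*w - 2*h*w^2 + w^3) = (2*h + w)/(-2*h + w)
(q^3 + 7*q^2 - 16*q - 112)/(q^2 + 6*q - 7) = (q^2 - 16)/(q - 1)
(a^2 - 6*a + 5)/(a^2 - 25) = (a - 1)/(a + 5)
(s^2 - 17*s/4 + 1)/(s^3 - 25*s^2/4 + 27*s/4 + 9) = (4*s - 1)/(4*s^2 - 9*s - 9)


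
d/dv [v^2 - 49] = 2*v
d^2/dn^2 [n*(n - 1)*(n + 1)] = 6*n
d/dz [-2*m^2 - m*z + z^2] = -m + 2*z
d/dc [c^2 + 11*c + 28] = 2*c + 11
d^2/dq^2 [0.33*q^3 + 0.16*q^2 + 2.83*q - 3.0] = 1.98*q + 0.32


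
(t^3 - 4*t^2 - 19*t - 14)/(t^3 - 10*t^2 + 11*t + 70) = (t + 1)/(t - 5)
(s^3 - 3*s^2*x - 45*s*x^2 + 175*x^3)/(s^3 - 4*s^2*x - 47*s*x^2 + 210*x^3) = (-s + 5*x)/(-s + 6*x)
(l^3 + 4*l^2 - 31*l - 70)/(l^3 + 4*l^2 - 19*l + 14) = (l^2 - 3*l - 10)/(l^2 - 3*l + 2)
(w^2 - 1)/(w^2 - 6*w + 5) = (w + 1)/(w - 5)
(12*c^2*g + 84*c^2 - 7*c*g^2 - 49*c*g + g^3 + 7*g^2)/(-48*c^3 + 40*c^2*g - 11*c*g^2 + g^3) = (-g - 7)/(4*c - g)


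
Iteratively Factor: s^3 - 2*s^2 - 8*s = (s + 2)*(s^2 - 4*s) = s*(s + 2)*(s - 4)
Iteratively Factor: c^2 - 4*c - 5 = (c + 1)*(c - 5)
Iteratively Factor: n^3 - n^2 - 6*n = (n + 2)*(n^2 - 3*n) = n*(n + 2)*(n - 3)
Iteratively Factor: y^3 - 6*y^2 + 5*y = (y - 1)*(y^2 - 5*y) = y*(y - 1)*(y - 5)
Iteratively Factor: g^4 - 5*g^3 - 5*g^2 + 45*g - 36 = (g - 4)*(g^3 - g^2 - 9*g + 9) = (g - 4)*(g + 3)*(g^2 - 4*g + 3) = (g - 4)*(g - 3)*(g + 3)*(g - 1)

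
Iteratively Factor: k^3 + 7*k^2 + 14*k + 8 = (k + 1)*(k^2 + 6*k + 8) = (k + 1)*(k + 4)*(k + 2)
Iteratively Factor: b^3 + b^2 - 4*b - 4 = (b + 1)*(b^2 - 4) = (b - 2)*(b + 1)*(b + 2)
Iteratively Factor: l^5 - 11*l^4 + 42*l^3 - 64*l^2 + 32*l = (l - 1)*(l^4 - 10*l^3 + 32*l^2 - 32*l) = (l - 2)*(l - 1)*(l^3 - 8*l^2 + 16*l) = l*(l - 2)*(l - 1)*(l^2 - 8*l + 16) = l*(l - 4)*(l - 2)*(l - 1)*(l - 4)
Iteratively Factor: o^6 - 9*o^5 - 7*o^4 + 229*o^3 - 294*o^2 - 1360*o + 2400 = (o + 4)*(o^5 - 13*o^4 + 45*o^3 + 49*o^2 - 490*o + 600) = (o - 2)*(o + 4)*(o^4 - 11*o^3 + 23*o^2 + 95*o - 300) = (o - 2)*(o + 3)*(o + 4)*(o^3 - 14*o^2 + 65*o - 100) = (o - 4)*(o - 2)*(o + 3)*(o + 4)*(o^2 - 10*o + 25) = (o - 5)*(o - 4)*(o - 2)*(o + 3)*(o + 4)*(o - 5)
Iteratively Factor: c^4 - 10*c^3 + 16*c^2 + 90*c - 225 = (c - 5)*(c^3 - 5*c^2 - 9*c + 45) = (c - 5)*(c + 3)*(c^2 - 8*c + 15) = (c - 5)^2*(c + 3)*(c - 3)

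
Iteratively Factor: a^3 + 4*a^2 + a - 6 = (a + 3)*(a^2 + a - 2) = (a + 2)*(a + 3)*(a - 1)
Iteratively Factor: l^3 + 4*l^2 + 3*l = (l + 1)*(l^2 + 3*l) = (l + 1)*(l + 3)*(l)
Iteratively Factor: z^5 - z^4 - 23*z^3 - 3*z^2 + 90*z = (z - 2)*(z^4 + z^3 - 21*z^2 - 45*z) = (z - 2)*(z + 3)*(z^3 - 2*z^2 - 15*z) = (z - 5)*(z - 2)*(z + 3)*(z^2 + 3*z) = (z - 5)*(z - 2)*(z + 3)^2*(z)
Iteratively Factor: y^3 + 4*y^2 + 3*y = (y)*(y^2 + 4*y + 3) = y*(y + 3)*(y + 1)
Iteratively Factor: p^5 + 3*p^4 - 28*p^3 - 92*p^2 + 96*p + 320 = (p + 4)*(p^4 - p^3 - 24*p^2 + 4*p + 80) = (p + 4)^2*(p^3 - 5*p^2 - 4*p + 20) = (p - 5)*(p + 4)^2*(p^2 - 4) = (p - 5)*(p + 2)*(p + 4)^2*(p - 2)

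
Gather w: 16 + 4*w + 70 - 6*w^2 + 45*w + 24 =-6*w^2 + 49*w + 110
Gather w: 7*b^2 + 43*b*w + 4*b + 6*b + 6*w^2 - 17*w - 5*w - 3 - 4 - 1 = 7*b^2 + 10*b + 6*w^2 + w*(43*b - 22) - 8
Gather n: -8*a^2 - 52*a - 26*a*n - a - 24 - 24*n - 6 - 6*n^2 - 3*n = -8*a^2 - 53*a - 6*n^2 + n*(-26*a - 27) - 30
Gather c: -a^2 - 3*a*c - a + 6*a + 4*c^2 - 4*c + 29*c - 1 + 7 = -a^2 + 5*a + 4*c^2 + c*(25 - 3*a) + 6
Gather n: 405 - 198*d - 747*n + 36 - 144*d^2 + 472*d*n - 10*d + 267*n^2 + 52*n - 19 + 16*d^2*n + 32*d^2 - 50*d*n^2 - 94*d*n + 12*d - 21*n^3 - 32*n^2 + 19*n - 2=-112*d^2 - 196*d - 21*n^3 + n^2*(235 - 50*d) + n*(16*d^2 + 378*d - 676) + 420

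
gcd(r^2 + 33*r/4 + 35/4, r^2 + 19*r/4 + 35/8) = r + 5/4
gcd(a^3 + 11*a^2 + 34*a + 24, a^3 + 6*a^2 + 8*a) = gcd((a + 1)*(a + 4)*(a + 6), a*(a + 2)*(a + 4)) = a + 4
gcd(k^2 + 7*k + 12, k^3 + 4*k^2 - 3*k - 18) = k + 3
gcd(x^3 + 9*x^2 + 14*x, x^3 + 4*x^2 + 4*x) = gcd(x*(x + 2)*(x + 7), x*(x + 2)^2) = x^2 + 2*x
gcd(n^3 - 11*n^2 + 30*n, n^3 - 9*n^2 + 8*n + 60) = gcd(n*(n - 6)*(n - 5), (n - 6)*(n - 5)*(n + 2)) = n^2 - 11*n + 30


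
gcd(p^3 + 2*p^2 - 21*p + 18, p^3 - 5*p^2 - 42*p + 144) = p^2 + 3*p - 18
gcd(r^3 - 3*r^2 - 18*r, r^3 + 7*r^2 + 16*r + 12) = r + 3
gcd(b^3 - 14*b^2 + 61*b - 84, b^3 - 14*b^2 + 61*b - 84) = b^3 - 14*b^2 + 61*b - 84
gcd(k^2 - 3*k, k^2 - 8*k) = k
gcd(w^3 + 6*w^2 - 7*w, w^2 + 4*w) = w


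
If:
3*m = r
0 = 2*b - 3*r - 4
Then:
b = 3*r/2 + 2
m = r/3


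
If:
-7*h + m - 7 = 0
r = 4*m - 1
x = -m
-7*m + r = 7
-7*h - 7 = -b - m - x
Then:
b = -8/3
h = -29/21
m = -8/3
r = -35/3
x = 8/3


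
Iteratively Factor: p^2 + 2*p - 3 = (p - 1)*(p + 3)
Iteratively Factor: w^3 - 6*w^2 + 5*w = (w - 5)*(w^2 - w) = (w - 5)*(w - 1)*(w)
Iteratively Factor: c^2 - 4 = (c - 2)*(c + 2)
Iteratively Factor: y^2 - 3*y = (y - 3)*(y)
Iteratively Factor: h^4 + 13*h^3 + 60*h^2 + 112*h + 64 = (h + 4)*(h^3 + 9*h^2 + 24*h + 16) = (h + 4)^2*(h^2 + 5*h + 4) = (h + 4)^3*(h + 1)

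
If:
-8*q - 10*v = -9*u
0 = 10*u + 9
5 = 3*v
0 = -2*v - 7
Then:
No Solution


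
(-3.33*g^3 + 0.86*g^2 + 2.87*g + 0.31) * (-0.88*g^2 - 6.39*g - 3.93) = 2.9304*g^5 + 20.5219*g^4 + 5.0659*g^3 - 21.9919*g^2 - 13.26*g - 1.2183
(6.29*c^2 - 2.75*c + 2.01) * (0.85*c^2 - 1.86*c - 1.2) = 5.3465*c^4 - 14.0369*c^3 - 0.7245*c^2 - 0.4386*c - 2.412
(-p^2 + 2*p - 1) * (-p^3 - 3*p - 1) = p^5 - 2*p^4 + 4*p^3 - 5*p^2 + p + 1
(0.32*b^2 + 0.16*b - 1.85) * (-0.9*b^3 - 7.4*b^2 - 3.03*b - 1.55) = -0.288*b^5 - 2.512*b^4 - 0.4886*b^3 + 12.7092*b^2 + 5.3575*b + 2.8675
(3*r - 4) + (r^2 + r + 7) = r^2 + 4*r + 3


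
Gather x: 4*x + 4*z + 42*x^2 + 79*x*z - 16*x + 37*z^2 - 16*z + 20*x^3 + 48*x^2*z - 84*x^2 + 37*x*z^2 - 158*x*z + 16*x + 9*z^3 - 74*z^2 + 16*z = 20*x^3 + x^2*(48*z - 42) + x*(37*z^2 - 79*z + 4) + 9*z^3 - 37*z^2 + 4*z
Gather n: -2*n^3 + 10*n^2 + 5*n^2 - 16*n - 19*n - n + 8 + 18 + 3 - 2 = -2*n^3 + 15*n^2 - 36*n + 27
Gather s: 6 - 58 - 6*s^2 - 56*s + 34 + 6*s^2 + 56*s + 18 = 0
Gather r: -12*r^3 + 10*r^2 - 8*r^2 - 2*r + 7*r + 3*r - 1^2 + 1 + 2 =-12*r^3 + 2*r^2 + 8*r + 2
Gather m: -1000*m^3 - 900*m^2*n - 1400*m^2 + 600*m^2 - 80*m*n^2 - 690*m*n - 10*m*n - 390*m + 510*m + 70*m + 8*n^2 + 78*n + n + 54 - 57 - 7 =-1000*m^3 + m^2*(-900*n - 800) + m*(-80*n^2 - 700*n + 190) + 8*n^2 + 79*n - 10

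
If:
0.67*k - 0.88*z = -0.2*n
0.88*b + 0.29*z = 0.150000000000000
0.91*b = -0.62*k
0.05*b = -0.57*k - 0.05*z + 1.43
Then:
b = -1.50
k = 2.20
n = 14.90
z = 5.06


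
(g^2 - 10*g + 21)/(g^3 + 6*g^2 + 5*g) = (g^2 - 10*g + 21)/(g*(g^2 + 6*g + 5))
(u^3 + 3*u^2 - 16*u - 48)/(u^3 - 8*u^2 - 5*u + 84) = (u + 4)/(u - 7)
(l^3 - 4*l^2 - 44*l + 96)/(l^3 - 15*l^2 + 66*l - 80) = (l + 6)/(l - 5)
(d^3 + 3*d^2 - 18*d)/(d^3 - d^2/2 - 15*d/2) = 2*(d + 6)/(2*d + 5)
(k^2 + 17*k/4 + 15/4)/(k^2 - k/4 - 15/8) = 2*(k + 3)/(2*k - 3)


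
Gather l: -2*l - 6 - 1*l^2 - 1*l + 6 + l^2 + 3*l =0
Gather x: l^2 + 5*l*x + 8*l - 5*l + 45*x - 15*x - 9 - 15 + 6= l^2 + 3*l + x*(5*l + 30) - 18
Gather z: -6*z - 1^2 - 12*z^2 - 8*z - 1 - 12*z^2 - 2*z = -24*z^2 - 16*z - 2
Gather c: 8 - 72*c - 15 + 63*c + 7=-9*c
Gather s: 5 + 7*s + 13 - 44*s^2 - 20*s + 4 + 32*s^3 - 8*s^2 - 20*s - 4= 32*s^3 - 52*s^2 - 33*s + 18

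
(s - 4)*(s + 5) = s^2 + s - 20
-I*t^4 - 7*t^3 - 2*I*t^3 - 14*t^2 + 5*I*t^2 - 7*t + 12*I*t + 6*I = (t + 1)*(t - 6*I)*(t - I)*(-I*t - I)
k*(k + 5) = k^2 + 5*k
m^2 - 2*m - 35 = (m - 7)*(m + 5)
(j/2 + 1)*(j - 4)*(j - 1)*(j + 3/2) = j^4/2 - 3*j^3/4 - 21*j^2/4 - j/2 + 6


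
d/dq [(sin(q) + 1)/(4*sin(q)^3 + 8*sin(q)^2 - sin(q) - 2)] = (-22*sin(q) + 2*sin(3*q) + 10*cos(2*q) - 11)*cos(q)/(4*sin(q)^3 + 8*sin(q)^2 - sin(q) - 2)^2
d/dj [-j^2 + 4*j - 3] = 4 - 2*j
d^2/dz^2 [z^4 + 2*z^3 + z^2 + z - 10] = 12*z^2 + 12*z + 2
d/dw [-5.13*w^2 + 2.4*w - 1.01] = 2.4 - 10.26*w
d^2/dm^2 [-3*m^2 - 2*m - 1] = -6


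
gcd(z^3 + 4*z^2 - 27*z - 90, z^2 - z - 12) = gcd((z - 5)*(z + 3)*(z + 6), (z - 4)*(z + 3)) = z + 3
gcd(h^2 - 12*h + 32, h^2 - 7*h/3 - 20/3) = h - 4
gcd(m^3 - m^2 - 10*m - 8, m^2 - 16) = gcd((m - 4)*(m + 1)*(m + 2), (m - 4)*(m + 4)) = m - 4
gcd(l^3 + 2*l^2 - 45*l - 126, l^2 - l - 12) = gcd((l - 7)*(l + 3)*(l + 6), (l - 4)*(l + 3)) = l + 3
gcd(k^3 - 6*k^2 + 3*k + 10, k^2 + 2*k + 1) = k + 1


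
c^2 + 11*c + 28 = (c + 4)*(c + 7)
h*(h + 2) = h^2 + 2*h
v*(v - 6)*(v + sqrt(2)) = v^3 - 6*v^2 + sqrt(2)*v^2 - 6*sqrt(2)*v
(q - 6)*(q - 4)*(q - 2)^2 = q^4 - 14*q^3 + 68*q^2 - 136*q + 96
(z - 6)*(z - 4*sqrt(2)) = z^2 - 6*z - 4*sqrt(2)*z + 24*sqrt(2)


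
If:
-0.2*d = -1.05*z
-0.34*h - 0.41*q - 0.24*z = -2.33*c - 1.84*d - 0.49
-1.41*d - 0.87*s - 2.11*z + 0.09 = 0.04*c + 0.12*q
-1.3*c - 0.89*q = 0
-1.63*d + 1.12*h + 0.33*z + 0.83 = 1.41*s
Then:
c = -4.05352084943365*z - 0.243748080168211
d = 5.25*z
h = -7.2125340324478*z - 0.658552943074939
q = 5.92087315085815*z + 0.356036521594017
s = 0.0655465984085592 - 11.5642114300295*z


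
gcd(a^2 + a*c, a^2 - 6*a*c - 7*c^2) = a + c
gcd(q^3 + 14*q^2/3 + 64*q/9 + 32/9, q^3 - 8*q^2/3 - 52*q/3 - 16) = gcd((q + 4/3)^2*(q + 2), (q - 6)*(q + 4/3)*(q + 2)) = q^2 + 10*q/3 + 8/3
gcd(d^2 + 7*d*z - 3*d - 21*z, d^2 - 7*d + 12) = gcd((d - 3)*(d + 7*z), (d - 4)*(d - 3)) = d - 3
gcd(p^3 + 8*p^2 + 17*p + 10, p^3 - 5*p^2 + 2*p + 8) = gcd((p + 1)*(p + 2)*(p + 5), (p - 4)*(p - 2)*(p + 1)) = p + 1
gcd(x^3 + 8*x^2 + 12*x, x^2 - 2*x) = x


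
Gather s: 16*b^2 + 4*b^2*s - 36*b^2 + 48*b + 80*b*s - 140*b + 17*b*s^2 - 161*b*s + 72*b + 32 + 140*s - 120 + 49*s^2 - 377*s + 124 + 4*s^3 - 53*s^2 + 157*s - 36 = -20*b^2 - 20*b + 4*s^3 + s^2*(17*b - 4) + s*(4*b^2 - 81*b - 80)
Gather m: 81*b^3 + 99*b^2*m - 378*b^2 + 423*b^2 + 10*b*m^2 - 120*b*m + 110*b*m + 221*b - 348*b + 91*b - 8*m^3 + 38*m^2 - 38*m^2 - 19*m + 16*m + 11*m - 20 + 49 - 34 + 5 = 81*b^3 + 45*b^2 + 10*b*m^2 - 36*b - 8*m^3 + m*(99*b^2 - 10*b + 8)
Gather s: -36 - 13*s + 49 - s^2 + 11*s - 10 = -s^2 - 2*s + 3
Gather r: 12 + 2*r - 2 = 2*r + 10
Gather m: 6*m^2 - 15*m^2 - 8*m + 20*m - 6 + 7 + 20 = -9*m^2 + 12*m + 21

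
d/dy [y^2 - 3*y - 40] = 2*y - 3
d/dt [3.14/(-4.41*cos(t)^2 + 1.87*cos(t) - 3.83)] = (5.8718 - 27.6948*cos(t))*sin(t)/(4.41*cos(t)^2 - 1.87*cos(t) + 3.83)^2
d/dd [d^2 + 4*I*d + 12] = 2*d + 4*I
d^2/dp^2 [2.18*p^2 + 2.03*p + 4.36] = 4.36000000000000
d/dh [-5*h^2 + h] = 1 - 10*h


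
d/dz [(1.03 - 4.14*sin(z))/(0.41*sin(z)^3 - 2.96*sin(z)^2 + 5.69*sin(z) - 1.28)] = (3.3948*sin(z)^3 - 13.5213*sin(z)^2 + 6.0976*sin(z) - 0.561500000000001)*cos(z)/(0.1681*sin(z)^6 - 2.4272*sin(z)^5 + 13.4274*sin(z)^4 - 34.7344*sin(z)^3 + 39.9537*sin(z)^2 - 14.5664*sin(z) + 1.6384)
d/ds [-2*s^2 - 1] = -4*s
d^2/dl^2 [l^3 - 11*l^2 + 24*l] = 6*l - 22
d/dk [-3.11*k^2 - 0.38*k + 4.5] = -6.22*k - 0.38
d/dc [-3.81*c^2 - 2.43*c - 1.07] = -7.62*c - 2.43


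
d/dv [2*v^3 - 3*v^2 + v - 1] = 6*v^2 - 6*v + 1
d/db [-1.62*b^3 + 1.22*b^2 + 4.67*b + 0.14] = -4.86*b^2 + 2.44*b + 4.67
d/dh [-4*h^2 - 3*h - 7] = -8*h - 3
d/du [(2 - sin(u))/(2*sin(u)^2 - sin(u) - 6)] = 2*cos(u)/(2*sin(u) + 3)^2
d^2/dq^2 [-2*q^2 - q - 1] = -4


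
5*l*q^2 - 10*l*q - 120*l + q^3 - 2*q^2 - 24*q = (5*l + q)*(q - 6)*(q + 4)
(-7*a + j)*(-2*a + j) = 14*a^2 - 9*a*j + j^2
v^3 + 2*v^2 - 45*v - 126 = (v - 7)*(v + 3)*(v + 6)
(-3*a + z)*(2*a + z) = -6*a^2 - a*z + z^2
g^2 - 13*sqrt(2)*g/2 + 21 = (g - 7*sqrt(2)/2)*(g - 3*sqrt(2))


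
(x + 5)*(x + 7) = x^2 + 12*x + 35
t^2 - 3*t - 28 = (t - 7)*(t + 4)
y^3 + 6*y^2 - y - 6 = (y - 1)*(y + 1)*(y + 6)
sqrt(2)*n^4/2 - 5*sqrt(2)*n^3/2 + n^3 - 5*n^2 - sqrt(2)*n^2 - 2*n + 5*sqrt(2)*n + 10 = (n - 5)*(n - sqrt(2))*(n + sqrt(2))*(sqrt(2)*n/2 + 1)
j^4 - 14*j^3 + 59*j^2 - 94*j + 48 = (j - 8)*(j - 3)*(j - 2)*(j - 1)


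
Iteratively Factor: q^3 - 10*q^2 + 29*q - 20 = (q - 1)*(q^2 - 9*q + 20) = (q - 5)*(q - 1)*(q - 4)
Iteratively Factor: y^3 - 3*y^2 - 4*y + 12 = (y - 3)*(y^2 - 4) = (y - 3)*(y - 2)*(y + 2)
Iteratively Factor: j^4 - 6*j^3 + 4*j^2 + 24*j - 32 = (j + 2)*(j^3 - 8*j^2 + 20*j - 16) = (j - 2)*(j + 2)*(j^2 - 6*j + 8) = (j - 2)^2*(j + 2)*(j - 4)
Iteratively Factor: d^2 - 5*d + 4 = (d - 4)*(d - 1)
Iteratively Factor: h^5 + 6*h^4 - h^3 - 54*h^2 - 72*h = (h - 3)*(h^4 + 9*h^3 + 26*h^2 + 24*h) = (h - 3)*(h + 2)*(h^3 + 7*h^2 + 12*h) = (h - 3)*(h + 2)*(h + 4)*(h^2 + 3*h) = h*(h - 3)*(h + 2)*(h + 4)*(h + 3)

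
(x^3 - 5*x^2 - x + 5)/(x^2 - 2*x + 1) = (x^2 - 4*x - 5)/(x - 1)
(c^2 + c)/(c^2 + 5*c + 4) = c/(c + 4)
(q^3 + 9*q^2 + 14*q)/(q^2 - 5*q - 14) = q*(q + 7)/(q - 7)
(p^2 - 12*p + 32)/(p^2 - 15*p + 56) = (p - 4)/(p - 7)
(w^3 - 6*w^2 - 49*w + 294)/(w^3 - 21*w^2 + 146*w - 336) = (w + 7)/(w - 8)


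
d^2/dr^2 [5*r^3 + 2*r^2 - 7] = 30*r + 4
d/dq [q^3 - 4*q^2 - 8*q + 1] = 3*q^2 - 8*q - 8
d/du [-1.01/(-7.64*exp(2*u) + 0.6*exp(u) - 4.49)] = (0.606 - 15.4328*exp(u))*exp(u)/(7.64*exp(2*u) - 0.6*exp(u) + 4.49)^2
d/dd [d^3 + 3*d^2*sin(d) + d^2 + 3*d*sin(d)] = 3*d^2*cos(d) + 3*d^2 + 6*d*sin(d) + 3*d*cos(d) + 2*d + 3*sin(d)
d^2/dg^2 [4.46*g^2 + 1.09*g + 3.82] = 8.92000000000000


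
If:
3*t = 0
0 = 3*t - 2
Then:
No Solution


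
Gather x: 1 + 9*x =9*x + 1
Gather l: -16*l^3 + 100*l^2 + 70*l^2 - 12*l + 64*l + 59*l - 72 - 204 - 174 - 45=-16*l^3 + 170*l^2 + 111*l - 495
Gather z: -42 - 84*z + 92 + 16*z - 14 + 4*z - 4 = 32 - 64*z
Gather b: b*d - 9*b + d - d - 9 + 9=b*(d - 9)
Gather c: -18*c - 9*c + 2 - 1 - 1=-27*c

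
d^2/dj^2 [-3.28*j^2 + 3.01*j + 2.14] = -6.56000000000000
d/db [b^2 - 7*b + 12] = 2*b - 7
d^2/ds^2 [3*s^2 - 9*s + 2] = 6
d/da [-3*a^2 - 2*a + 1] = -6*a - 2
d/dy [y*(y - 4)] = 2*y - 4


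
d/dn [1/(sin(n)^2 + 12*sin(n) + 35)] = -2*(sin(n) + 6)*cos(n)/(sin(n)^2 + 12*sin(n) + 35)^2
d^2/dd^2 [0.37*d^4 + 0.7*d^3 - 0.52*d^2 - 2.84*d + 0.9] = 4.44*d^2 + 4.2*d - 1.04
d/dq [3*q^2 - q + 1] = 6*q - 1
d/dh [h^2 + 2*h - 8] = 2*h + 2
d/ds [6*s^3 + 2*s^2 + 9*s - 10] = 18*s^2 + 4*s + 9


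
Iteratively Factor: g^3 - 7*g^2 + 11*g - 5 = (g - 5)*(g^2 - 2*g + 1) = (g - 5)*(g - 1)*(g - 1)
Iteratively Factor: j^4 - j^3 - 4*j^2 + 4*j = (j)*(j^3 - j^2 - 4*j + 4) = j*(j + 2)*(j^2 - 3*j + 2) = j*(j - 2)*(j + 2)*(j - 1)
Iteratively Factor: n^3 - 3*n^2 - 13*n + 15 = (n + 3)*(n^2 - 6*n + 5) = (n - 5)*(n + 3)*(n - 1)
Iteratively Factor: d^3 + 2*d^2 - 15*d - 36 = (d + 3)*(d^2 - d - 12) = (d - 4)*(d + 3)*(d + 3)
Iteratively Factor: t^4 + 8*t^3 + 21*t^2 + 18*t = (t)*(t^3 + 8*t^2 + 21*t + 18) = t*(t + 3)*(t^2 + 5*t + 6) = t*(t + 2)*(t + 3)*(t + 3)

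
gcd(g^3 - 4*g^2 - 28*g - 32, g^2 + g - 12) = 1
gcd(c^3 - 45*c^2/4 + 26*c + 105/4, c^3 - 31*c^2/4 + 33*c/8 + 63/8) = c^2 - 25*c/4 - 21/4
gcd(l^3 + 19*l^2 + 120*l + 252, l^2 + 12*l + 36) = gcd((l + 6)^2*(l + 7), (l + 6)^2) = l^2 + 12*l + 36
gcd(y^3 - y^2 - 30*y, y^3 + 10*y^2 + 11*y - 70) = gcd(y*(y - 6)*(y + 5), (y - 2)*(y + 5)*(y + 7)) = y + 5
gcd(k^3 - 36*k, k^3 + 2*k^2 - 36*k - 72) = k^2 - 36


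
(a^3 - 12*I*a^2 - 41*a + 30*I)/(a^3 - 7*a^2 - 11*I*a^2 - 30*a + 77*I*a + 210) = (a - I)/(a - 7)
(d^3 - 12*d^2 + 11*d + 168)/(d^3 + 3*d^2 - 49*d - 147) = (d - 8)/(d + 7)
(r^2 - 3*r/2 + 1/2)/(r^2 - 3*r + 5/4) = 2*(r - 1)/(2*r - 5)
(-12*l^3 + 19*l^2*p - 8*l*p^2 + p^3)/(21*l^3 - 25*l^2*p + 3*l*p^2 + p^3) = (-4*l + p)/(7*l + p)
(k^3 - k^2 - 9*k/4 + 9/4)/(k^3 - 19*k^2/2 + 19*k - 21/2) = (k + 3/2)/(k - 7)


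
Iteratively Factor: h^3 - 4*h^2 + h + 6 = (h - 2)*(h^2 - 2*h - 3) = (h - 2)*(h + 1)*(h - 3)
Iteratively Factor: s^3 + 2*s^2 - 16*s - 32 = (s + 4)*(s^2 - 2*s - 8) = (s - 4)*(s + 4)*(s + 2)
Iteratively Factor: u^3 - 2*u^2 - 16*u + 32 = (u + 4)*(u^2 - 6*u + 8) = (u - 2)*(u + 4)*(u - 4)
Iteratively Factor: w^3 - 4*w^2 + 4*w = (w - 2)*(w^2 - 2*w) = (w - 2)^2*(w)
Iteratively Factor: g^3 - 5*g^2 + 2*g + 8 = (g + 1)*(g^2 - 6*g + 8) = (g - 2)*(g + 1)*(g - 4)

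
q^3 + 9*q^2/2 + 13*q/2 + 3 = (q + 1)*(q + 3/2)*(q + 2)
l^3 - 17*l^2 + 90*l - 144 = (l - 8)*(l - 6)*(l - 3)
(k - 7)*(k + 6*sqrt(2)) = k^2 - 7*k + 6*sqrt(2)*k - 42*sqrt(2)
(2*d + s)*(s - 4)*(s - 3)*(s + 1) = 2*d*s^3 - 12*d*s^2 + 10*d*s + 24*d + s^4 - 6*s^3 + 5*s^2 + 12*s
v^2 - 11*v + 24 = (v - 8)*(v - 3)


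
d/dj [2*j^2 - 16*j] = 4*j - 16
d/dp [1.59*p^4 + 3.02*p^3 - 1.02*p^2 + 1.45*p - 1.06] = 6.36*p^3 + 9.06*p^2 - 2.04*p + 1.45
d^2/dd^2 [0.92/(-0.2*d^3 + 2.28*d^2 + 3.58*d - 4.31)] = ((1.104*d - 4.1952)*(0.2*d^3 - 2.28*d^2 - 3.58*d + 4.31) - 0.92*(-1.2*d^2 + 9.12*d + 7.16)*(-0.6*d^2 + 4.56*d + 3.58))/(0.2*d^3 - 2.28*d^2 - 3.58*d + 4.31)^3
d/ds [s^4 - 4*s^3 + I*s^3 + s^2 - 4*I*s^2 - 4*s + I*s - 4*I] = 4*s^3 + s^2*(-12 + 3*I) + s*(2 - 8*I) - 4 + I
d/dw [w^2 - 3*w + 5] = 2*w - 3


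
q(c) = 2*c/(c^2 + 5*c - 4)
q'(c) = 2*c*(-2*c - 5)/(c^2 + 5*c - 4)^2 + 2/(c^2 + 5*c - 4) = 2*(-c^2 - 4)/(c^4 + 10*c^3 + 17*c^2 - 40*c + 16)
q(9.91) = 0.14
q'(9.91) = -0.01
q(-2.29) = 0.45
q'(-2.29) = -0.18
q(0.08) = -0.04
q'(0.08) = -0.62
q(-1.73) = 0.36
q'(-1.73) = -0.15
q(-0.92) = 0.24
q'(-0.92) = -0.16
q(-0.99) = 0.25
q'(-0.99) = -0.16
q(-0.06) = 0.03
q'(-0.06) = -0.43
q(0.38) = -0.39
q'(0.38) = -2.17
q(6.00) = 0.19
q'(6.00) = -0.02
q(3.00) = 0.30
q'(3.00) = -0.06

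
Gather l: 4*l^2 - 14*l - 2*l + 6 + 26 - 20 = 4*l^2 - 16*l + 12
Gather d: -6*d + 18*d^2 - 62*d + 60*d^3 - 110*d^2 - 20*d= 60*d^3 - 92*d^2 - 88*d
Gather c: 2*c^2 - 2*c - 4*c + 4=2*c^2 - 6*c + 4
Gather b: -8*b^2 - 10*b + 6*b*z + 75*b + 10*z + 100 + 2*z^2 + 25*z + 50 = -8*b^2 + b*(6*z + 65) + 2*z^2 + 35*z + 150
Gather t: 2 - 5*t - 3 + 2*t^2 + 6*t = 2*t^2 + t - 1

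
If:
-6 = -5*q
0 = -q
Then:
No Solution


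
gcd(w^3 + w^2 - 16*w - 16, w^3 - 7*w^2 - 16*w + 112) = w^2 - 16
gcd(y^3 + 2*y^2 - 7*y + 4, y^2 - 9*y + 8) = y - 1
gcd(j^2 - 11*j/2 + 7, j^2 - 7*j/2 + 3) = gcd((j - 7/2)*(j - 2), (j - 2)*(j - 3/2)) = j - 2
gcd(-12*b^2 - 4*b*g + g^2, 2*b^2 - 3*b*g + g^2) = 1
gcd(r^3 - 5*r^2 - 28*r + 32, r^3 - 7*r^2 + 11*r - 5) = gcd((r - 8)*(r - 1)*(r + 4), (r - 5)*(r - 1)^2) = r - 1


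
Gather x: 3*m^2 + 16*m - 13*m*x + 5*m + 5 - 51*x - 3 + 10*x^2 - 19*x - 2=3*m^2 + 21*m + 10*x^2 + x*(-13*m - 70)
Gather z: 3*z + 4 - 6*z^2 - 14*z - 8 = -6*z^2 - 11*z - 4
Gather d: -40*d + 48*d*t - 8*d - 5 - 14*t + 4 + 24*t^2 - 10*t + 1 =d*(48*t - 48) + 24*t^2 - 24*t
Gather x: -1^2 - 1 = -2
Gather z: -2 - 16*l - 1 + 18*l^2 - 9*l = 18*l^2 - 25*l - 3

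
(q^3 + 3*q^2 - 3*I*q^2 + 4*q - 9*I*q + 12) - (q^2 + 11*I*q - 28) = q^3 + 2*q^2 - 3*I*q^2 + 4*q - 20*I*q + 40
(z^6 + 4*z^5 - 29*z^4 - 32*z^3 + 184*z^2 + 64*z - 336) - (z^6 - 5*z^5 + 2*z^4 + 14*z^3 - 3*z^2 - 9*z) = 9*z^5 - 31*z^4 - 46*z^3 + 187*z^2 + 73*z - 336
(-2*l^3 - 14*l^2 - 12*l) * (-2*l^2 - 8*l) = 4*l^5 + 44*l^4 + 136*l^3 + 96*l^2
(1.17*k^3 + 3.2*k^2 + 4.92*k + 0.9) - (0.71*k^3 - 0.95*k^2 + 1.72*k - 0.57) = 0.46*k^3 + 4.15*k^2 + 3.2*k + 1.47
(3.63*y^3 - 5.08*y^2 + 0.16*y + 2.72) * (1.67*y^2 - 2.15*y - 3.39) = 6.0621*y^5 - 16.2881*y^4 - 1.1165*y^3 + 21.4196*y^2 - 6.3904*y - 9.2208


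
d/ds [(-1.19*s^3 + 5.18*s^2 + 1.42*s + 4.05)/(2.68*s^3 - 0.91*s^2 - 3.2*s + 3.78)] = (-12.7995*s^4 + 0.00479999999999947*s^3 - 61.3404*s^2 + 46.5318*s + 18.3276)/(7.1824*s^6 - 4.8776*s^5 - 16.3239*s^4 + 26.0848*s^3 + 3.3604*s^2 - 24.192*s + 14.2884)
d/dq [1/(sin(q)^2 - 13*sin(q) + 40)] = (13 - 2*sin(q))*cos(q)/(sin(q)^2 - 13*sin(q) + 40)^2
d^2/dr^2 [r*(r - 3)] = 2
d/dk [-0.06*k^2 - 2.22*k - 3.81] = -0.12*k - 2.22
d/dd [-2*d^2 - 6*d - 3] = -4*d - 6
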